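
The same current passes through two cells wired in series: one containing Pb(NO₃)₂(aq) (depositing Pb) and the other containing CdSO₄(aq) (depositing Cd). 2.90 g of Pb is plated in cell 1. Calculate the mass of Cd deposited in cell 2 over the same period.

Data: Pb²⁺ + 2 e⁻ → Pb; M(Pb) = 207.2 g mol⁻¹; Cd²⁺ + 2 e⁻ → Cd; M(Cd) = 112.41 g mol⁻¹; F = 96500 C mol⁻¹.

n(Pb) = 2.90 / 207.2 = 0.01400 mol.
Since Pb²⁺ + 2 e⁻ → Pb, n(e⁻) passed = 2 × 0.01400 = 0.02799 mol.
Cells in series carry the same charge, so the same 0.02799 mol of electrons passes through cell 2.
Cd²⁺ + 2 e⁻ → Cd, so n(Cd) = 0.02799 / 2 = 0.01400 mol.
m(Cd) = 0.01400 × 112.41 = 1.57 g.

1.57 g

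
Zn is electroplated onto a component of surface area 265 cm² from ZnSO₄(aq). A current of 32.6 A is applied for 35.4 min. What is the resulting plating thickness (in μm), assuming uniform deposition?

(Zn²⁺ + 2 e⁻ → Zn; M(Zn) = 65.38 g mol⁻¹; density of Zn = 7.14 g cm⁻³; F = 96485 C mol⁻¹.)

124 μm

Q = I·t = 32.60 × 2124.0 = 69240 C; n(e⁻) = 0.7176 mol.
n(Zn) = n(e⁻)/2 = 0.3588 mol, so m = 0.3588 × 65.38 = 23.46 g.
Volume = m/ρ = 23.46 / 7.14 = 3.286 cm³.
Thickness = V/A = 3.286 / 265 = 0.0124 cm = 124 μm.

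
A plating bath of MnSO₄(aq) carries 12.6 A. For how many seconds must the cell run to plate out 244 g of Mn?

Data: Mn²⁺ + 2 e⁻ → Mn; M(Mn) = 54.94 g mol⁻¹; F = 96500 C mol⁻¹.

n(Mn) = m/M = 244 / 54.94 = 4.441 mol.
Each Mn atom requires 2 electrons, so n(e⁻) = 2 × 4.441 = 8.882 mol.
Q = n(e⁻)·F = 8.882 × 96500 = 857200 C.
t = Q/I = 857200 / 12.60 A = 68030 s.

68000 s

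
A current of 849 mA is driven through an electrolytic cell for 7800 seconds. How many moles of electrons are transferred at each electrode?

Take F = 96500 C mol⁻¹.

Q = I·t = 0.8490 A × 7800.0 s = 6622 C.
n(e⁻) = Q/F = 6622 / 96500 = 0.0686 mol.

0.0686 mol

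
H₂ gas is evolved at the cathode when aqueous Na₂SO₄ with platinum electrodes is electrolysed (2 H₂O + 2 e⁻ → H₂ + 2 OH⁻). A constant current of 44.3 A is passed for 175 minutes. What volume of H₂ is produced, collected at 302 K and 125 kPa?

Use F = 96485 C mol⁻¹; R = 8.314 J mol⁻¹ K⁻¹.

48.4 L

Q = I·t = 44.30 A × 10500 s = 465100 C.
n(e⁻) = Q/F = 465100 / 96485 = 4.821 mol.
2 electrons are transferred per H₂ molecule, so n(H₂) = 4.821 / 2 = 2.410 mol.
V = nRT/P = (2.410 × 8.314 × 302) / (125 × 10³ Pa) = 0.0484 m³ = 48.4 L.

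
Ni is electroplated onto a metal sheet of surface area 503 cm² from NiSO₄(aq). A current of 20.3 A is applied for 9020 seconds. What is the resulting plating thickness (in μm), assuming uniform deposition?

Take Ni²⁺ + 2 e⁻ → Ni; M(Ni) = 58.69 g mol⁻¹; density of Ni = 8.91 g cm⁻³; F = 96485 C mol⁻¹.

124 μm

Q = I·t = 20.30 × 9020.0 = 183100 C; n(e⁻) = 1.898 mol.
n(Ni) = n(e⁻)/2 = 0.9489 mol, so m = 0.9489 × 58.69 = 55.69 g.
Volume = m/ρ = 55.69 / 8.91 = 6.250 cm³.
Thickness = V/A = 6.250 / 503 = 0.0124 cm = 124 μm.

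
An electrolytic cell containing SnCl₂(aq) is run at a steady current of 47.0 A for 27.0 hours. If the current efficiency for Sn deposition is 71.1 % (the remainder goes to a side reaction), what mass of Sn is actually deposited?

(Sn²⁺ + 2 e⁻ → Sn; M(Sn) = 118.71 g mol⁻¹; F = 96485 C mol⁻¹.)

Q = I·t = 47.00 × 97200 = 4568000 C.
n(e⁻) = 4568000/96485 = 47.35 mol; theoretically n(Sn) = 47.35/2 = 23.67 mol, m_theo = 2810 g.
At 71.1 % efficiency, m_actual = 0.711 × 2810 = 2000 g.

2000 g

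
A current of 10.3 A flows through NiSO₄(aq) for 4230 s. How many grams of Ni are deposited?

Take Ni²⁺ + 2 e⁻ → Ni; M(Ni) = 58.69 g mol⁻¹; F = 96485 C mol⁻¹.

Q = I·t = 10.30 A × 4230.0 s = 43570 C.
n(e⁻) = Q/F = 43570 / 96485 = 0.4516 mol.
Ni²⁺ + 2 e⁻ → Ni, so n(Ni) = n(e⁻)/2 = 0.2258 mol.
m = n·M = 0.2258 × 58.69 = 13.3 g.

13.3 g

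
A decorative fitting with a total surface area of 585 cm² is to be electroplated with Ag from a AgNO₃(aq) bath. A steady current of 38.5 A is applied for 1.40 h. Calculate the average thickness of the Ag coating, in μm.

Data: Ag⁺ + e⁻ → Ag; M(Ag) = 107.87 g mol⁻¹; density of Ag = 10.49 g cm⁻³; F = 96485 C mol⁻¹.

354 μm

Q = I·t = 38.50 × 5040.0 = 194000 C; n(e⁻) = 2.011 mol.
n(Ag) = n(e⁻)/1 = 2.011 mol, so m = 2.011 × 107.87 = 216.9 g.
Volume = m/ρ = 216.9 / 10.49 = 20.68 cm³.
Thickness = V/A = 20.68 / 585 = 0.0354 cm = 354 μm.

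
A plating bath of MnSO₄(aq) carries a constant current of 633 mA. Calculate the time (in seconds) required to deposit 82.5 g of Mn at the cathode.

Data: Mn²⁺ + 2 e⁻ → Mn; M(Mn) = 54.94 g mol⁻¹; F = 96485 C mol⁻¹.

4.58 × 10⁵ s

n(Mn) = m/M = 82.5 / 54.94 = 1.502 mol.
Each Mn atom requires 2 electrons, so n(e⁻) = 2 × 1.502 = 3.003 mol.
Q = n(e⁻)·F = 3.003 × 96485 = 289800 C.
t = Q/I = 289800 / 0.6330 A = 457800 s.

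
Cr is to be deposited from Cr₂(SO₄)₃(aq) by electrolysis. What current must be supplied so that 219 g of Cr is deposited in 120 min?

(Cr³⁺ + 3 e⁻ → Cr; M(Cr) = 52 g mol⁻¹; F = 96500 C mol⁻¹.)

169 A

n(Cr) = 219 / 52 = 4.212 mol.
n(e⁻) = 3 × 4.212 = 12.63 mol.
Q = n(e⁻)·F = 12.63 × 96500 = 1219000 C.
I = Q/t = 1219000 / 7200.0 s = 169 A.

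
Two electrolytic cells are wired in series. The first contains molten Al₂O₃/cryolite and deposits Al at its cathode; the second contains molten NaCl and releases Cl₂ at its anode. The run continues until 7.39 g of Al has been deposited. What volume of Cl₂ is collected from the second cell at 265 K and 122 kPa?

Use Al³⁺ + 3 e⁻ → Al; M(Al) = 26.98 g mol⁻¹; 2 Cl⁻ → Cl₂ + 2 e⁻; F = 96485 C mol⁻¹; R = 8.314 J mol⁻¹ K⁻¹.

n(Al) = 7.39 / 26.98 = 0.2739 mol, so n(e⁻) = 3 × 0.2739 = 0.8217 mol.
The cells are in series, so the same 0.8217 mol of electrons passes through the second cell.
2 Cl⁻ → Cl₂ + 2 e⁻ — 2 mol e⁻ per mol Cl₂, so n(Cl₂) = 0.8217/2 = 0.4109 mol.
V = nRT/P = (0.4109 × 8.314 × 265) / (122 × 10³) = 0.00742 m³ = 7.42 L.

7.42 L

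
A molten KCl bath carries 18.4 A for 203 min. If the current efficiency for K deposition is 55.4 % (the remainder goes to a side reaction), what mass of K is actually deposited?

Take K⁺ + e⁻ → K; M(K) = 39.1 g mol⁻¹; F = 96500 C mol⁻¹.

50.3 g

Q = I·t = 18.40 × 12180 = 224100 C.
n(e⁻) = 224100/96500 = 2.322 mol; theoretically n(K) = 2.322/1 = 2.322 mol, m_theo = 90.81 g.
At 55.4 % efficiency, m_actual = 0.554 × 90.81 = 50.3 g.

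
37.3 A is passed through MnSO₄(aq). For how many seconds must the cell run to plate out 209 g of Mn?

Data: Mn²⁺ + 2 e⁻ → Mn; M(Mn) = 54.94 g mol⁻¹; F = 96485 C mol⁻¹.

n(Mn) = m/M = 209 / 54.94 = 3.804 mol.
Each Mn atom requires 2 electrons, so n(e⁻) = 2 × 3.804 = 7.608 mol.
Q = n(e⁻)·F = 7.608 × 96485 = 734100 C.
t = Q/I = 734100 / 37.30 A = 19680 s.

19700 s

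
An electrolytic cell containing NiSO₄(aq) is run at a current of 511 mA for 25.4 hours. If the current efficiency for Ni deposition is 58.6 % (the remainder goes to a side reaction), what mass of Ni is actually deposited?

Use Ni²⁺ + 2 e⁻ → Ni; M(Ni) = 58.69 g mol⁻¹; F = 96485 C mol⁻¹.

8.33 g

Q = I·t = 0.5110 × 91440 = 46730 C.
n(e⁻) = 46730/96485 = 0.4843 mol; theoretically n(Ni) = 0.4843/2 = 0.2421 mol, m_theo = 14.21 g.
At 58.6 % efficiency, m_actual = 0.586 × 14.21 = 8.33 g.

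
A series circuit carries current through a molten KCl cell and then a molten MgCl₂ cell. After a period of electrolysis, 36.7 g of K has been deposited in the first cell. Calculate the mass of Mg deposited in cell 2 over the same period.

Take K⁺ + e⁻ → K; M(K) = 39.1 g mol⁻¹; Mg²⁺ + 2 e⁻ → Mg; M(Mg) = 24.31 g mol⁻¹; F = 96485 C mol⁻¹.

n(K) = 36.7 / 39.1 = 0.9386 mol.
Since K⁺ + e⁻ → K, n(e⁻) passed = 1 × 0.9386 = 0.9386 mol.
Cells in series carry the same charge, so the same 0.9386 mol of electrons passes through cell 2.
Mg²⁺ + 2 e⁻ → Mg, so n(Mg) = 0.9386 / 2 = 0.4693 mol.
m(Mg) = 0.4693 × 24.31 = 11.4 g.

11.4 g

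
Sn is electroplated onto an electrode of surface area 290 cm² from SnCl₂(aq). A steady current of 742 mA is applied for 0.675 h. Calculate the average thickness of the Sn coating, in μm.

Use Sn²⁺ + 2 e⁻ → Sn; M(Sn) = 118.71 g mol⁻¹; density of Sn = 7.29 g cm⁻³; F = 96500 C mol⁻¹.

5.25 μm

Q = I·t = 0.7420 × 2430.0 = 1803 C; n(e⁻) = 0.01868 mol.
n(Sn) = n(e⁻)/2 = 0.009342 mol, so m = 0.009342 × 118.71 = 1.109 g.
Volume = m/ρ = 1.109 / 7.29 = 0.1521 cm³.
Thickness = V/A = 0.1521 / 290 = 5.25 × 10⁻⁴ cm = 5.25 μm.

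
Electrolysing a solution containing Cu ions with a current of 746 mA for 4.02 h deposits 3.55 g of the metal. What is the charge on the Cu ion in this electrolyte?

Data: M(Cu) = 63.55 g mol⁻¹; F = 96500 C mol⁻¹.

+2

Q = I·t = 0.7460 A × 14472 s = 10800 C, so n(e⁻) = 10800/96500 = 0.1119 mol.
n(Cu) deposited = 3.55 / 63.55 = 0.05586 mol.
Electrons per atom = n(e⁻)/n(Cu) = 0.1119 / 0.05586 = 2.00 ≈ 2, so the ion is Cu²⁺.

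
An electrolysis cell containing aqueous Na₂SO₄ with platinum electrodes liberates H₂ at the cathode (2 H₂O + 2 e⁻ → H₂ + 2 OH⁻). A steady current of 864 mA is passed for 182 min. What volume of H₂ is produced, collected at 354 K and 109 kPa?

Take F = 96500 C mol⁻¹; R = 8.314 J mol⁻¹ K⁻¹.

1.32 L

Q = I·t = 0.8640 A × 10920 s = 9435 C.
n(e⁻) = Q/F = 9435 / 96500 = 0.09777 mol.
2 electrons are transferred per H₂ molecule, so n(H₂) = 0.09777 / 2 = 0.04889 mol.
V = nRT/P = (0.04889 × 8.314 × 354) / (109 × 10³ Pa) = 0.00132 m³ = 1.32 L.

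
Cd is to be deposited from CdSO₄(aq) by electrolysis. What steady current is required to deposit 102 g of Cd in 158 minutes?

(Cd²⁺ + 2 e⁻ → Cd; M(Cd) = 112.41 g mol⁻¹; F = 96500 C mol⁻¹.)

n(Cd) = 102 / 112.41 = 0.9074 mol.
n(e⁻) = 2 × 0.9074 = 1.815 mol.
Q = n(e⁻)·F = 1.815 × 96500 = 175100 C.
I = Q/t = 175100 / 9480.0 s = 18.5 A.

18.5 A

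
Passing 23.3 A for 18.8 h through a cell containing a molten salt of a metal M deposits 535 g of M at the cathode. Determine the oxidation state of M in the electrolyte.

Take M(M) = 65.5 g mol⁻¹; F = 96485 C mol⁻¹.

Q = I·t = 23.30 A × 67680 s = 1577000 C, so n(e⁻) = 1577000/96485 = 16.34 mol.
n(M) deposited = 535 / 65.5 = 8.168 mol.
Electrons per atom = n(e⁻)/n(M) = 16.34 / 8.168 = 2.00 ≈ 2, so the ion is M²⁺.

+2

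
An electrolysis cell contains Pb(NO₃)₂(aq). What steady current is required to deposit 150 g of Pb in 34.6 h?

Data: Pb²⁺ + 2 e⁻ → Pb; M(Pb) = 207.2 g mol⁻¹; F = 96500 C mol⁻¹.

n(Pb) = 150 / 207.2 = 0.7239 mol.
n(e⁻) = 2 × 0.7239 = 1.448 mol.
Q = n(e⁻)·F = 1.448 × 96500 = 139700 C.
I = Q/t = 139700 / 124560 s = 1.12 A.

1.12 A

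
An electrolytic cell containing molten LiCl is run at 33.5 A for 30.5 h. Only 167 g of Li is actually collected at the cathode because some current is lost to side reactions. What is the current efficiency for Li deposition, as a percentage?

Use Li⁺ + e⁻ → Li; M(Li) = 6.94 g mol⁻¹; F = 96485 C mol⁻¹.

63.1 %

Q = I·t = 33.50 × 109800 = 3678000 C; n(e⁻) = 3678000/96485 = 38.12 mol.
Theoretical n(Li) = n(e⁻)/1 = 38.12 mol, i.e. m_theo = 38.12 × 6.94 = 264.6 g.
Efficiency = m_actual / m_theo = 167 / 264.6 = 63.1 %.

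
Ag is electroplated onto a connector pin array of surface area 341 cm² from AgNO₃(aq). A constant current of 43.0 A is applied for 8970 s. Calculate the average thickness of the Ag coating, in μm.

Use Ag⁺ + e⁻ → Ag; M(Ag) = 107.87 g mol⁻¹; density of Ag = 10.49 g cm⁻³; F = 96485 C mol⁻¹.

Q = I·t = 43.00 × 8970.0 = 385700 C; n(e⁻) = 3.998 mol.
n(Ag) = n(e⁻)/1 = 3.998 mol, so m = 3.998 × 107.87 = 431.2 g.
Volume = m/ρ = 431.2 / 10.49 = 41.11 cm³.
Thickness = V/A = 41.11 / 341 = 0.121 cm = 1210 μm.

1210 μm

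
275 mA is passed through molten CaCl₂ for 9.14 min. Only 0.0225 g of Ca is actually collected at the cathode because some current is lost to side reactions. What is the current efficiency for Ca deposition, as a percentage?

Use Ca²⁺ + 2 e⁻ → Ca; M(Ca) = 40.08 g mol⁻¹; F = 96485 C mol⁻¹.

71.8 %

Q = I·t = 0.2750 × 548.40 = 150.8 C; n(e⁻) = 150.8/96485 = 0.001563 mol.
Theoretical n(Ca) = n(e⁻)/2 = 0.0007815 mol, i.e. m_theo = 0.0007815 × 40.08 = 0.03132 g.
Efficiency = m_actual / m_theo = 0.0225 / 0.03132 = 71.8 %.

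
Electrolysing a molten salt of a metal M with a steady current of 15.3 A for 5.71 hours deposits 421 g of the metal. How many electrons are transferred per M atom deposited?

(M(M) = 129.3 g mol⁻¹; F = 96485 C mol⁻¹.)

1

Q = I·t = 15.30 A × 20556 s = 314500 C, so n(e⁻) = 314500/96485 = 3.260 mol.
n(M) deposited = 421 / 129.3 = 3.256 mol.
Electrons per atom = n(e⁻)/n(M) = 3.260 / 3.256 = 1.00 ≈ 1, so the ion is M⁺.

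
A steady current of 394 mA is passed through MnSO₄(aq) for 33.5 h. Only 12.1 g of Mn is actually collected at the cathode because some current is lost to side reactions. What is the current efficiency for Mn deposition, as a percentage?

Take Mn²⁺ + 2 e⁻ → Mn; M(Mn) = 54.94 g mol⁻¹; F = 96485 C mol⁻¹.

Q = I·t = 0.3940 × 120600 = 47520 C; n(e⁻) = 47520/96485 = 0.4925 mol.
Theoretical n(Mn) = n(e⁻)/2 = 0.2462 mol, i.e. m_theo = 0.2462 × 54.94 = 13.53 g.
Efficiency = m_actual / m_theo = 12.1 / 13.53 = 89.4 %.

89.4 %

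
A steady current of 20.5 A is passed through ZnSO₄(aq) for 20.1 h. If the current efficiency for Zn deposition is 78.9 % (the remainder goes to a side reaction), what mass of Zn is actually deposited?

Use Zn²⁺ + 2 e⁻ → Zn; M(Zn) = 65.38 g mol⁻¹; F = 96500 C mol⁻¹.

Q = I·t = 20.50 × 72360 = 1483000 C.
n(e⁻) = 1483000/96500 = 15.37 mol; theoretically n(Zn) = 15.37/2 = 7.686 mol, m_theo = 502.5 g.
At 78.9 % efficiency, m_actual = 0.789 × 502.5 = 396 g.

396 g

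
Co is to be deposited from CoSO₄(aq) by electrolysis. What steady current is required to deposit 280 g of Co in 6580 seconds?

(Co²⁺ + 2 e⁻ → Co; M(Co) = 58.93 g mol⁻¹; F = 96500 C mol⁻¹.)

139 A

n(Co) = 280 / 58.93 = 4.751 mol.
n(e⁻) = 2 × 4.751 = 9.503 mol.
Q = n(e⁻)·F = 9.503 × 96500 = 917000 C.
I = Q/t = 917000 / 6580.0 s = 139 A.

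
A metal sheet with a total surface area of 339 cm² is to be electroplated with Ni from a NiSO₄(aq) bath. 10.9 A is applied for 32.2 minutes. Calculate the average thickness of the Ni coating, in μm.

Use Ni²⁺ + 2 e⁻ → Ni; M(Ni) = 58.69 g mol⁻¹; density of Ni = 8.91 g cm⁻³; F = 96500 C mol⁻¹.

21.2 μm

Q = I·t = 10.90 × 1932.0 = 21060 C; n(e⁻) = 0.2182 mol.
n(Ni) = n(e⁻)/2 = 0.1091 mol, so m = 0.1091 × 58.69 = 6.404 g.
Volume = m/ρ = 6.404 / 8.91 = 0.7187 cm³.
Thickness = V/A = 0.7187 / 339 = 0.00212 cm = 21.2 μm.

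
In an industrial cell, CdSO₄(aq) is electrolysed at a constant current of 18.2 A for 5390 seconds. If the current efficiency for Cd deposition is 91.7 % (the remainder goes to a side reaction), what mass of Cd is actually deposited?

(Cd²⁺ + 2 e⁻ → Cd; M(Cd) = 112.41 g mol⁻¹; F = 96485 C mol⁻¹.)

Q = I·t = 18.20 × 5390.0 = 98100 C.
n(e⁻) = 98100/96485 = 1.017 mol; theoretically n(Cd) = 1.017/2 = 0.5084 mol, m_theo = 57.14 g.
At 91.7 % efficiency, m_actual = 0.917 × 57.14 = 52.4 g.

52.4 g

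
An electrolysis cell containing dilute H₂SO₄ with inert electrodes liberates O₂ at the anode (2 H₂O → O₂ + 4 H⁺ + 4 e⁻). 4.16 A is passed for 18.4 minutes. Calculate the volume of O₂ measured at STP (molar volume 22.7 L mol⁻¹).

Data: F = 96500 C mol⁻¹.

Q = I·t = 4.160 A × 1104.0 s = 4593 C.
n(e⁻) = Q/F = 4593 / 96500 = 0.04759 mol.
4 electrons are transferred per O₂ molecule, so n(O₂) = 0.04759 / 4 = 0.01190 mol.
V = n × V_m = 0.01190 × 22.7 = 0.270 L.

0.270 L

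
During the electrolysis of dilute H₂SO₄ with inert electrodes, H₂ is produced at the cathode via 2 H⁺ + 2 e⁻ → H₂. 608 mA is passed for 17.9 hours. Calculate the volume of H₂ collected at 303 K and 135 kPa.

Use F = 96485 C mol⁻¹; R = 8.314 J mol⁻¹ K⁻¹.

3.79 L

Q = I·t = 0.6080 A × 64440 s = 39180 C.
n(e⁻) = Q/F = 39180 / 96485 = 0.4061 mol.
2 electrons are transferred per H₂ molecule, so n(H₂) = 0.4061 / 2 = 0.2030 mol.
V = nRT/P = (0.2030 × 8.314 × 303) / (135 × 10³ Pa) = 0.00379 m³ = 3.79 L.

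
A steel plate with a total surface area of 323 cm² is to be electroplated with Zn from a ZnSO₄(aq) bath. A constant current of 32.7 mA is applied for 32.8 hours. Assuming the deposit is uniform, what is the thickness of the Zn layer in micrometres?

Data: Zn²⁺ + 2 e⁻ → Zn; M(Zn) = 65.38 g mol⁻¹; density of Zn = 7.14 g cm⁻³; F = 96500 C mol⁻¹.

Q = I·t = 0.03270 × 118080 = 3861 C; n(e⁻) = 0.04001 mol.
n(Zn) = n(e⁻)/2 = 0.02001 mol, so m = 0.02001 × 65.38 = 1.308 g.
Volume = m/ρ = 1.308 / 7.14 = 0.1832 cm³.
Thickness = V/A = 0.1832 / 323 = 5.67 × 10⁻⁴ cm = 5.67 μm.

5.67 μm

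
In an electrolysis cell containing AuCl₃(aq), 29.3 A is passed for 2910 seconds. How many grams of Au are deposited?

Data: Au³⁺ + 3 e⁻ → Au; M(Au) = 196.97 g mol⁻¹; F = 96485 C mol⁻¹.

58.0 g

Q = I·t = 29.30 A × 2910.0 s = 85260 C.
n(e⁻) = Q/F = 85260 / 96485 = 0.8837 mol.
Au³⁺ + 3 e⁻ → Au, so n(Au) = n(e⁻)/3 = 0.2946 mol.
m = n·M = 0.2946 × 196.97 = 58.0 g.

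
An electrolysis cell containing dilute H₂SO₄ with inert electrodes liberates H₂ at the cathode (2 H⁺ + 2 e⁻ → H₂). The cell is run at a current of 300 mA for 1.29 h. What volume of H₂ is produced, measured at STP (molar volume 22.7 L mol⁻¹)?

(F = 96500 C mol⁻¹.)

0.164 L

Q = I·t = 0.3000 A × 4644.0 s = 1393 C.
n(e⁻) = Q/F = 1393 / 96500 = 0.01444 mol.
2 electrons are transferred per H₂ molecule, so n(H₂) = 0.01444 / 2 = 0.007219 mol.
V = n × V_m = 0.007219 × 22.7 = 0.164 L.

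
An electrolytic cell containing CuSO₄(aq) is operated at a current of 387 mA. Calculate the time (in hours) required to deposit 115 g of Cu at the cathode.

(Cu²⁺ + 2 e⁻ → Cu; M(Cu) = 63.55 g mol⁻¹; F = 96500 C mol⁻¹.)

251 h

n(Cu) = m/M = 115 / 63.55 = 1.810 mol.
Each Cu atom requires 2 electrons, so n(e⁻) = 2 × 1.810 = 3.619 mol.
Q = n(e⁻)·F = 3.619 × 96500 = 349300 C.
t = Q/I = 349300 / 0.3870 A = 902500 s = 251 h.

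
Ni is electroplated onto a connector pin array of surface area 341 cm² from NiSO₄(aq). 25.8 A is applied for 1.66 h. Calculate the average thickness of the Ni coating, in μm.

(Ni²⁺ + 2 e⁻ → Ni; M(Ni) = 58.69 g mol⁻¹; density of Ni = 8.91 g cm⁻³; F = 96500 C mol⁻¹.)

154 μm

Q = I·t = 25.80 × 5976.0 = 154200 C; n(e⁻) = 1.598 mol.
n(Ni) = n(e⁻)/2 = 0.7989 mol, so m = 0.7989 × 58.69 = 46.89 g.
Volume = m/ρ = 46.89 / 8.91 = 5.262 cm³.
Thickness = V/A = 5.262 / 341 = 0.0154 cm = 154 μm.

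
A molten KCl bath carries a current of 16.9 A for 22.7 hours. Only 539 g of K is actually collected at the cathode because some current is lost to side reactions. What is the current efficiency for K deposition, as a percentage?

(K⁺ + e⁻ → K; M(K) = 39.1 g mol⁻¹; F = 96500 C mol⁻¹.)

Q = I·t = 16.90 × 81720 = 1381000 C; n(e⁻) = 1381000/96500 = 14.31 mol.
Theoretical n(K) = n(e⁻)/1 = 14.31 mol, i.e. m_theo = 14.31 × 39.1 = 559.6 g.
Efficiency = m_actual / m_theo = 539 / 559.6 = 96.3 %.

96.3 %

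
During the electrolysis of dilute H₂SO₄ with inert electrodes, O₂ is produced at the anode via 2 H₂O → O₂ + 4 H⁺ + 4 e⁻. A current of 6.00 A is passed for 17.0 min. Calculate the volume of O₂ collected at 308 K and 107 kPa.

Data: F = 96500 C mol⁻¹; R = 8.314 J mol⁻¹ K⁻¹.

0.379 L

Q = I·t = 6.000 A × 1020.0 s = 6120 C.
n(e⁻) = Q/F = 6120 / 96500 = 0.06342 mol.
4 electrons are transferred per O₂ molecule, so n(O₂) = 0.06342 / 4 = 0.01585 mol.
V = nRT/P = (0.01585 × 8.314 × 308) / (107 × 10³ Pa) = 3.79 × 10⁻⁴ m³ = 0.379 L.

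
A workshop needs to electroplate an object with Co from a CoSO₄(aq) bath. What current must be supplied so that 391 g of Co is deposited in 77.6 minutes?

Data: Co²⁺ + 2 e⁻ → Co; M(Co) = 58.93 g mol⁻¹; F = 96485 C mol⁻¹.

n(Co) = 391 / 58.93 = 6.635 mol.
n(e⁻) = 2 × 6.635 = 13.27 mol.
Q = n(e⁻)·F = 13.27 × 96485 = 1280000 C.
I = Q/t = 1280000 / 4656.0 s = 275 A.

275 A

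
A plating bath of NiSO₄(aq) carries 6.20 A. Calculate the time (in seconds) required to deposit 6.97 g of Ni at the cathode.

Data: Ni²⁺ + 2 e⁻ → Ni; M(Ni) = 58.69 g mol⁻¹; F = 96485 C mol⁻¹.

n(Ni) = m/M = 6.97 / 58.69 = 0.1188 mol.
Each Ni atom requires 2 electrons, so n(e⁻) = 2 × 0.1188 = 0.2375 mol.
Q = n(e⁻)·F = 0.2375 × 96485 = 22920 C.
t = Q/I = 22920 / 6.200 A = 3696 s.

3700 s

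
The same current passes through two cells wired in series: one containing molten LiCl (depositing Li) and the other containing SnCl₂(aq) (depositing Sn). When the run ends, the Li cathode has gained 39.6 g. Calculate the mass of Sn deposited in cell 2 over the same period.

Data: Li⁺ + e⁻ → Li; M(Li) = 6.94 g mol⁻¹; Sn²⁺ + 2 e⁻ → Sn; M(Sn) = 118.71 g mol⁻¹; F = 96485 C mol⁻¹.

339 g

n(Li) = 39.6 / 6.94 = 5.706 mol.
Since Li⁺ + e⁻ → Li, n(e⁻) passed = 1 × 5.706 = 5.706 mol.
Cells in series carry the same charge, so the same 5.706 mol of electrons passes through cell 2.
Sn²⁺ + 2 e⁻ → Sn, so n(Sn) = 5.706 / 2 = 2.853 mol.
m(Sn) = 2.853 × 118.71 = 339 g.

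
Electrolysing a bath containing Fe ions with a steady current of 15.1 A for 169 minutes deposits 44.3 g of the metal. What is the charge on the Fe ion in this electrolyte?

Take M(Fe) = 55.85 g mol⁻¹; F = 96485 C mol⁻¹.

+2

Q = I·t = 15.10 A × 10140 s = 153100 C, so n(e⁻) = 153100/96485 = 1.587 mol.
n(Fe) deposited = 44.3 / 55.85 = 0.7932 mol.
Electrons per atom = n(e⁻)/n(Fe) = 1.587 / 0.7932 = 2.00 ≈ 2, so the ion is Fe²⁺.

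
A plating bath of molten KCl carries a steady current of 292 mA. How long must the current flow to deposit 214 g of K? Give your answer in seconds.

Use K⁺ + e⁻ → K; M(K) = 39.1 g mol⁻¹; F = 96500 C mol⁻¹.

n(K) = m/M = 214 / 39.1 = 5.473 mol.
Each K atom requires 1 electron, so n(e⁻) = 1 × 5.473 = 5.473 mol.
Q = n(e⁻)·F = 5.473 × 96500 = 528200 C.
t = Q/I = 528200 / 0.2920 A = 1809000 s.

1.81 × 10⁶ s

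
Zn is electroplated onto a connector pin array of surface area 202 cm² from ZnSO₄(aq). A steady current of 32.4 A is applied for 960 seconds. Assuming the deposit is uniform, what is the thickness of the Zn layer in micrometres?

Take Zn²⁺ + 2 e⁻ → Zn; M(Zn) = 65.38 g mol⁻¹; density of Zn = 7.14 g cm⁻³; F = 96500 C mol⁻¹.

73.1 μm

Q = I·t = 32.40 × 960.00 = 31100 C; n(e⁻) = 0.3223 mol.
n(Zn) = n(e⁻)/2 = 0.1612 mol, so m = 0.1612 × 65.38 = 10.54 g.
Volume = m/ρ = 10.54 / 7.14 = 1.476 cm³.
Thickness = V/A = 1.476 / 202 = 0.00731 cm = 73.1 μm.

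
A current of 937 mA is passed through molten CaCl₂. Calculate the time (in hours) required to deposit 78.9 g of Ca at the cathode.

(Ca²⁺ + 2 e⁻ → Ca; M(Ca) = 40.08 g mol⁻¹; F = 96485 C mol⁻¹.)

113 h

n(Ca) = m/M = 78.9 / 40.08 = 1.969 mol.
Each Ca atom requires 2 electrons, so n(e⁻) = 2 × 1.969 = 3.937 mol.
Q = n(e⁻)·F = 3.937 × 96485 = 379900 C.
t = Q/I = 379900 / 0.9370 A = 405400 s = 113 h.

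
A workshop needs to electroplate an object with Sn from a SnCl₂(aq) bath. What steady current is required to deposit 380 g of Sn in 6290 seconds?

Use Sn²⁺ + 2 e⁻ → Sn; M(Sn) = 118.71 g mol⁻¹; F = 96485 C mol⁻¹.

98.2 A

n(Sn) = 380 / 118.71 = 3.201 mol.
n(e⁻) = 2 × 3.201 = 6.402 mol.
Q = n(e⁻)·F = 6.402 × 96485 = 617700 C.
I = Q/t = 617700 / 6290.0 s = 98.2 A.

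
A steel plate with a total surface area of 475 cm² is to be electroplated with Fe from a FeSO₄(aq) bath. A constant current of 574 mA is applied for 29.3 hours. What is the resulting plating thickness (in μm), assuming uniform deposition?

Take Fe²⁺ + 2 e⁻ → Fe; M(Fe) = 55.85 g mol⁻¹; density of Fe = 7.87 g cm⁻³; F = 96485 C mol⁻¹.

46.9 μm

Q = I·t = 0.5740 × 105480 = 60550 C; n(e⁻) = 0.6275 mol.
n(Fe) = n(e⁻)/2 = 0.3138 mol, so m = 0.3138 × 55.85 = 17.52 g.
Volume = m/ρ = 17.52 / 7.87 = 2.227 cm³.
Thickness = V/A = 2.227 / 475 = 0.00469 cm = 46.9 μm.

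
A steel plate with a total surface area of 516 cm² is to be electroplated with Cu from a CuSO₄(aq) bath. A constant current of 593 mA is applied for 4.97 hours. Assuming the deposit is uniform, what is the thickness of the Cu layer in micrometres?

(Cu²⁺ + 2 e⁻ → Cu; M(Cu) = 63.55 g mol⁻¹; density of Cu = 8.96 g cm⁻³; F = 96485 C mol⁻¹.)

7.56 μm

Q = I·t = 0.5930 × 17892 = 10610 C; n(e⁻) = 0.1100 mol.
n(Cu) = n(e⁻)/2 = 0.05498 mol, so m = 0.05498 × 63.55 = 3.494 g.
Volume = m/ρ = 3.494 / 8.96 = 0.3900 cm³.
Thickness = V/A = 0.3900 / 516 = 7.56 × 10⁻⁴ cm = 7.56 μm.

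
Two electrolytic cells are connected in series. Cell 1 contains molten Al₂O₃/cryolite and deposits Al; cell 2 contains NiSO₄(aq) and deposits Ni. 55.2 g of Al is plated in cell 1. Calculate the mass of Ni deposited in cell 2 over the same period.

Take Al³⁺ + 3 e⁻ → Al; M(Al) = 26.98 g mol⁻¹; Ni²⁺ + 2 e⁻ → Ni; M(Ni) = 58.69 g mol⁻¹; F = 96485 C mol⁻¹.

n(Al) = 55.2 / 26.98 = 2.046 mol.
Since Al³⁺ + 3 e⁻ → Al, n(e⁻) passed = 3 × 2.046 = 6.138 mol.
Cells in series carry the same charge, so the same 6.138 mol of electrons passes through cell 2.
Ni²⁺ + 2 e⁻ → Ni, so n(Ni) = 6.138 / 2 = 3.069 mol.
m(Ni) = 3.069 × 58.69 = 180 g.

180 g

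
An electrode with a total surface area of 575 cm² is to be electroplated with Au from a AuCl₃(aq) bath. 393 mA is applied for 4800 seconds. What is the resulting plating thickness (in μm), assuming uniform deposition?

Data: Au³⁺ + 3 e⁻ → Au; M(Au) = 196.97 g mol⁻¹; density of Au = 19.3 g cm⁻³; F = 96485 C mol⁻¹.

1.16 μm

Q = I·t = 0.3930 × 4800.0 = 1886 C; n(e⁻) = 0.01955 mol.
n(Au) = n(e⁻)/3 = 0.006517 mol, so m = 0.006517 × 196.97 = 1.284 g.
Volume = m/ρ = 1.284 / 19.3 = 0.06651 cm³.
Thickness = V/A = 0.06651 / 575 = 1.16 × 10⁻⁴ cm = 1.16 μm.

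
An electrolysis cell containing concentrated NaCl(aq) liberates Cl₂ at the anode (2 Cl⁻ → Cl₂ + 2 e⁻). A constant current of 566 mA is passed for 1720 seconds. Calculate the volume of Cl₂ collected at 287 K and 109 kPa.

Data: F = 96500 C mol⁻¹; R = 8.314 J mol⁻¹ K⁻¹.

0.110 L

Q = I·t = 0.5660 A × 1720.0 s = 973.5 C.
n(e⁻) = Q/F = 973.5 / 96500 = 0.01009 mol.
2 electrons are transferred per Cl₂ molecule, so n(Cl₂) = 0.01009 / 2 = 0.005044 mol.
V = nRT/P = (0.005044 × 8.314 × 287) / (109 × 10³ Pa) = 1.10 × 10⁻⁴ m³ = 0.110 L.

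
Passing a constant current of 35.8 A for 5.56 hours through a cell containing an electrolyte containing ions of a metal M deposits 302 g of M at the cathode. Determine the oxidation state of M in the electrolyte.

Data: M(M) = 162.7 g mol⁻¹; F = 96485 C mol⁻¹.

+4

Q = I·t = 35.80 A × 20016 s = 716600 C, so n(e⁻) = 716600/96485 = 7.427 mol.
n(M) deposited = 302 / 162.7 = 1.856 mol.
Electrons per atom = n(e⁻)/n(M) = 7.427 / 1.856 = 4.00 ≈ 4, so the ion is M⁴⁺.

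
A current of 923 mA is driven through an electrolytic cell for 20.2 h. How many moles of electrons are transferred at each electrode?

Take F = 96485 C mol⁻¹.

0.696 mol

Q = I·t = 0.9230 A × 72720 s = 67120 C.
n(e⁻) = Q/F = 67120 / 96485 = 0.696 mol.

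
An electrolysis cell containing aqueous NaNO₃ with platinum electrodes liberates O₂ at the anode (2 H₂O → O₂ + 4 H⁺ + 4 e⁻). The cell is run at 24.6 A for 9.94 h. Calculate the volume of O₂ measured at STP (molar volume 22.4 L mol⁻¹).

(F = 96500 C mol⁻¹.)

51.1 L

Q = I·t = 24.60 A × 35784 s = 880300 C.
n(e⁻) = Q/F = 880300 / 96500 = 9.122 mol.
4 electrons are transferred per O₂ molecule, so n(O₂) = 9.122 / 4 = 2.281 mol.
V = n × V_m = 2.281 × 22.4 = 51.1 L.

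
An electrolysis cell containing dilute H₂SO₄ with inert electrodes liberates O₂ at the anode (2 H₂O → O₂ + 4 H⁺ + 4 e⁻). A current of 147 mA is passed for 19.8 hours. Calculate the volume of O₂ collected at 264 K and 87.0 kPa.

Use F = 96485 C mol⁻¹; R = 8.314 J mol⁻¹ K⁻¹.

0.685 L

Q = I·t = 0.1470 A × 71280 s = 10480 C.
n(e⁻) = Q/F = 10480 / 96485 = 0.1086 mol.
4 electrons are transferred per O₂ molecule, so n(O₂) = 0.1086 / 4 = 0.02715 mol.
V = nRT/P = (0.02715 × 8.314 × 264) / (87.0 × 10³ Pa) = 6.85 × 10⁻⁴ m³ = 0.685 L.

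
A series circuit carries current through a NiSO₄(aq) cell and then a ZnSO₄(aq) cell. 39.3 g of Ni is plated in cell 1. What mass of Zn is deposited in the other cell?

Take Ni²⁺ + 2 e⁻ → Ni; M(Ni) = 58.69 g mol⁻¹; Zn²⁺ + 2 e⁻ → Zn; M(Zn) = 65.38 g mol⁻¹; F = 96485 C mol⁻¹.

43.8 g

n(Ni) = 39.3 / 58.69 = 0.6696 mol.
Since Ni²⁺ + 2 e⁻ → Ni, n(e⁻) passed = 2 × 0.6696 = 1.339 mol.
Cells in series carry the same charge, so the same 1.339 mol of electrons passes through cell 2.
Zn²⁺ + 2 e⁻ → Zn, so n(Zn) = 1.339 / 2 = 0.6696 mol.
m(Zn) = 0.6696 × 65.38 = 43.8 g.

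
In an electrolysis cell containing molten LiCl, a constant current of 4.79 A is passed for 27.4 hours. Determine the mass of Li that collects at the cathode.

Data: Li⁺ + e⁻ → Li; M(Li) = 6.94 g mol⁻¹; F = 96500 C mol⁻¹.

34.0 g

Q = I·t = 4.790 A × 98640 s = 472500 C.
n(e⁻) = Q/F = 472500 / 96500 = 4.896 mol.
Li⁺ + e⁻ → Li, so n(Li) = n(e⁻)/1 = 4.896 mol.
m = n·M = 4.896 × 6.94 = 34.0 g.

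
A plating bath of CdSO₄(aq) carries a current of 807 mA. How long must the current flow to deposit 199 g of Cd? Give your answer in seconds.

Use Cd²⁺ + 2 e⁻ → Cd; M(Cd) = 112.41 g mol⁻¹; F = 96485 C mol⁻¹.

n(Cd) = m/M = 199 / 112.41 = 1.770 mol.
Each Cd atom requires 2 electrons, so n(e⁻) = 2 × 1.770 = 3.541 mol.
Q = n(e⁻)·F = 3.541 × 96485 = 341600 C.
t = Q/I = 341600 / 0.8070 A = 423300 s.

4.23 × 10⁵ s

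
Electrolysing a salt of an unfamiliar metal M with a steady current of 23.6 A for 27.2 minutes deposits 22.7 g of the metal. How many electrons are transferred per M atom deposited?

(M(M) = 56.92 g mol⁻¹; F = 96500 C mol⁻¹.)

Q = I·t = 23.60 A × 1632.0 s = 38520 C, so n(e⁻) = 38520/96500 = 0.3991 mol.
n(M) deposited = 22.7 / 56.92 = 0.3988 mol.
Electrons per atom = n(e⁻)/n(M) = 0.3991 / 0.3988 = 1.00 ≈ 1, so the ion is M⁺.

1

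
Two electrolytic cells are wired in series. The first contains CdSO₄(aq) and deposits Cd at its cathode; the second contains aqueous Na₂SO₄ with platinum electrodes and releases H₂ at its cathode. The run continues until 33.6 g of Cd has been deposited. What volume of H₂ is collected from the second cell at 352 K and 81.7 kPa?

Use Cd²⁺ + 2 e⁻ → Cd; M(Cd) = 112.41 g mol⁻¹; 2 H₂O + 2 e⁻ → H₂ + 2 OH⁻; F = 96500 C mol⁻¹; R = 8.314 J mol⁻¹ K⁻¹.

n(Cd) = 33.6 / 112.41 = 0.2989 mol, so n(e⁻) = 2 × 0.2989 = 0.5978 mol.
The cells are in series, so the same 0.5978 mol of electrons passes through the second cell.
2 H₂O + 2 e⁻ → H₂ + 2 OH⁻ — 2 mol e⁻ per mol H₂, so n(H₂) = 0.5978/2 = 0.2989 mol.
V = nRT/P = (0.2989 × 8.314 × 352) / (81.7 × 10³) = 0.0107 m³ = 10.7 L.

10.7 L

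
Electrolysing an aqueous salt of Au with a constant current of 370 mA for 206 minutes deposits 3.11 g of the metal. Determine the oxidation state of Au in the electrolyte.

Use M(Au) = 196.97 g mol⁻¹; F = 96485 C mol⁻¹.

+3

Q = I·t = 0.3700 A × 12360 s = 4573 C, so n(e⁻) = 4573/96485 = 0.04740 mol.
n(Au) deposited = 3.11 / 196.97 = 0.01579 mol.
Electrons per atom = n(e⁻)/n(Au) = 0.04740 / 0.01579 = 3.00 ≈ 3, so the ion is Au³⁺.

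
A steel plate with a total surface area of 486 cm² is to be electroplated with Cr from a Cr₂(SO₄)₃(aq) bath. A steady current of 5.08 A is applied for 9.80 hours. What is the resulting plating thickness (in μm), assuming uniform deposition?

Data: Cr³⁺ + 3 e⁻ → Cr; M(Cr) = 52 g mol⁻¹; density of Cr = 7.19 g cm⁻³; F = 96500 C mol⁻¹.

Q = I·t = 5.080 × 35280 = 179200 C; n(e⁻) = 1.857 mol.
n(Cr) = n(e⁻)/3 = 0.6191 mol, so m = 0.6191 × 52 = 32.19 g.
Volume = m/ρ = 32.19 / 7.19 = 4.477 cm³.
Thickness = V/A = 4.477 / 486 = 0.00921 cm = 92.1 μm.

92.1 μm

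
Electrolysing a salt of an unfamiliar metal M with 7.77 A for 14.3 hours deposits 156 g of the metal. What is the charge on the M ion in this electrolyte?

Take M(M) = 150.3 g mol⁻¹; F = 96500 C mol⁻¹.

Q = I·t = 7.770 A × 51480 s = 400000 C, so n(e⁻) = 400000/96500 = 4.145 mol.
n(M) deposited = 156 / 150.3 = 1.038 mol.
Electrons per atom = n(e⁻)/n(M) = 4.145 / 1.038 = 3.99 ≈ 4, so the ion is M⁴⁺.

+4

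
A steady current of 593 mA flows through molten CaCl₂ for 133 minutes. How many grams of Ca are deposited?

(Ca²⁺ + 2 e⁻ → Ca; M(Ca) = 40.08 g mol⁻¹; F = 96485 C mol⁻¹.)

Q = I·t = 0.5930 A × 7980.0 s = 4732 C.
n(e⁻) = Q/F = 4732 / 96485 = 0.04905 mol.
Ca²⁺ + 2 e⁻ → Ca, so n(Ca) = n(e⁻)/2 = 0.02452 mol.
m = n·M = 0.02452 × 40.08 = 0.983 g.

0.983 g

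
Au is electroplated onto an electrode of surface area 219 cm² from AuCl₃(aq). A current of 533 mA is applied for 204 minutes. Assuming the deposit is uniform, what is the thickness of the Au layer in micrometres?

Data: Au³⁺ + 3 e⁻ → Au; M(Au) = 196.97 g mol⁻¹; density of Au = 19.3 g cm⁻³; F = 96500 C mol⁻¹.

Q = I·t = 0.5330 × 12240 = 6524 C; n(e⁻) = 0.06761 mol.
n(Au) = n(e⁻)/3 = 0.02254 mol, so m = 0.02254 × 196.97 = 4.439 g.
Volume = m/ρ = 4.439 / 19.3 = 0.2300 cm³.
Thickness = V/A = 0.2300 / 219 = 0.00105 cm = 10.5 μm.

10.5 μm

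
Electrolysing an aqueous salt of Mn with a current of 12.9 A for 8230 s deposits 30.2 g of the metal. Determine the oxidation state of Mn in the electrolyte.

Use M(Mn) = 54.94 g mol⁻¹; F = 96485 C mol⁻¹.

Q = I·t = 12.90 A × 8230.0 s = 106200 C, so n(e⁻) = 106200/96485 = 1.100 mol.
n(Mn) deposited = 30.2 / 54.94 = 0.5497 mol.
Electrons per atom = n(e⁻)/n(Mn) = 1.100 / 0.5497 = 2.00 ≈ 2, so the ion is Mn²⁺.

+2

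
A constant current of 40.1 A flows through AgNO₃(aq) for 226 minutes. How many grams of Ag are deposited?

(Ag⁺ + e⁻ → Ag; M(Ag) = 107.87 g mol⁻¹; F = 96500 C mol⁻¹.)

Q = I·t = 40.10 A × 13560 s = 543800 C.
n(e⁻) = Q/F = 543800 / 96500 = 5.635 mol.
Ag⁺ + e⁻ → Ag, so n(Ag) = n(e⁻)/1 = 5.635 mol.
m = n·M = 5.635 × 107.87 = 608 g.

608 g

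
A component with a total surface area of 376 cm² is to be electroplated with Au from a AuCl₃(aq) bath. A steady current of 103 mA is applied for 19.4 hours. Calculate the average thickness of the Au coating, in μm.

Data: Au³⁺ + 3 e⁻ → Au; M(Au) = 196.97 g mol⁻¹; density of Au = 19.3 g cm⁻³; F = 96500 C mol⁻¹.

6.74 μm

Q = I·t = 0.1030 × 69840 = 7194 C; n(e⁻) = 0.07454 mol.
n(Au) = n(e⁻)/3 = 0.02485 mol, so m = 0.02485 × 196.97 = 4.894 g.
Volume = m/ρ = 4.894 / 19.3 = 0.2536 cm³.
Thickness = V/A = 0.2536 / 376 = 6.74 × 10⁻⁴ cm = 6.74 μm.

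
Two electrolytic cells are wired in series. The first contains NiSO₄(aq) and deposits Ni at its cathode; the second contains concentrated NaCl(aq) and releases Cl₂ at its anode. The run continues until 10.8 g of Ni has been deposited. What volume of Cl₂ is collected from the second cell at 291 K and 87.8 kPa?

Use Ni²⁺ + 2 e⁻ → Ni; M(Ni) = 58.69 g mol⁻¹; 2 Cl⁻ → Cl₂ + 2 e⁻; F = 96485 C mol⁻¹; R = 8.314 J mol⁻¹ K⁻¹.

n(Ni) = 10.8 / 58.69 = 0.1840 mol, so n(e⁻) = 2 × 0.1840 = 0.3680 mol.
The cells are in series, so the same 0.3680 mol of electrons passes through the second cell.
2 Cl⁻ → Cl₂ + 2 e⁻ — 2 mol e⁻ per mol Cl₂, so n(Cl₂) = 0.3680/2 = 0.1840 mol.
V = nRT/P = (0.1840 × 8.314 × 291) / (87.8 × 10³) = 0.00507 m³ = 5.07 L.

5.07 L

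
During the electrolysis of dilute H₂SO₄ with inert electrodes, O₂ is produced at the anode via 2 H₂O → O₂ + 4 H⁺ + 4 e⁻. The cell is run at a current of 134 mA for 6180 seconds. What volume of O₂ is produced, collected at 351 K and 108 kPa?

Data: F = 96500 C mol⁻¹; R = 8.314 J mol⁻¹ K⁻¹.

Q = I·t = 0.1340 A × 6180.0 s = 828.1 C.
n(e⁻) = Q/F = 828.1 / 96500 = 0.008582 mol.
4 electrons are transferred per O₂ molecule, so n(O₂) = 0.008582 / 4 = 0.002145 mol.
V = nRT/P = (0.002145 × 8.314 × 351) / (108 × 10³ Pa) = 5.80 × 10⁻⁵ m³ = 0.0580 L.

0.0580 L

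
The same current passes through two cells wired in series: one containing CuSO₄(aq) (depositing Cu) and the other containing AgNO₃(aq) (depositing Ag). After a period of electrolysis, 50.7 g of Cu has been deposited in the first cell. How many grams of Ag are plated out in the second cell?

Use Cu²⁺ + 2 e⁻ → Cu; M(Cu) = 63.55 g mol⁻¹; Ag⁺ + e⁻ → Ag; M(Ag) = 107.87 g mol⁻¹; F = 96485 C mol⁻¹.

n(Cu) = 50.7 / 63.55 = 0.7978 mol.
Since Cu²⁺ + 2 e⁻ → Cu, n(e⁻) passed = 2 × 0.7978 = 1.596 mol.
Cells in series carry the same charge, so the same 1.596 mol of electrons passes through cell 2.
Ag⁺ + e⁻ → Ag, so n(Ag) = 1.596 / 1 = 1.596 mol.
m(Ag) = 1.596 × 107.87 = 172 g.

172 g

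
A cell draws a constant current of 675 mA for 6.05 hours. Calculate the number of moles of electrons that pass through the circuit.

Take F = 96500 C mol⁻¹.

0.152 mol

Q = I·t = 0.6750 A × 21780 s = 14700 C.
n(e⁻) = Q/F = 14700 / 96500 = 0.152 mol.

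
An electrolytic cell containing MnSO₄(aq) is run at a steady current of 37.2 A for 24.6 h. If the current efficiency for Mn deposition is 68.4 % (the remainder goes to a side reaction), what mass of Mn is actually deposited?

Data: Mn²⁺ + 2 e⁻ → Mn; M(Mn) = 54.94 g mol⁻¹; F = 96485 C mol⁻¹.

Q = I·t = 37.20 × 88560 = 3294000 C.
n(e⁻) = 3294000/96485 = 34.14 mol; theoretically n(Mn) = 34.14/2 = 17.07 mol, m_theo = 937.9 g.
At 68.4 % efficiency, m_actual = 0.684 × 937.9 = 642 g.

642 g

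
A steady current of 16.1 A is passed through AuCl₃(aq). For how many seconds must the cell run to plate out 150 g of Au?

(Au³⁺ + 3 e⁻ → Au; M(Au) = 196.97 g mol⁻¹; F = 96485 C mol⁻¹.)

n(Au) = m/M = 150 / 196.97 = 0.7615 mol.
Each Au atom requires 3 electrons, so n(e⁻) = 3 × 0.7615 = 2.285 mol.
Q = n(e⁻)·F = 2.285 × 96485 = 220400 C.
t = Q/I = 220400 / 16.10 A = 13690 s.

13700 s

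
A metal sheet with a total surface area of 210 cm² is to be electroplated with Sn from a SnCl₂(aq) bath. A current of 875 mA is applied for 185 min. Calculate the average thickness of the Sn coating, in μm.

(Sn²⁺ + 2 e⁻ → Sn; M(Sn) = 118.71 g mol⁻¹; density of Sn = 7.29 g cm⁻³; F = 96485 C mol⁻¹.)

Q = I·t = 0.8750 × 11100 = 9712 C; n(e⁻) = 0.1007 mol.
n(Sn) = n(e⁻)/2 = 0.05033 mol, so m = 0.05033 × 118.71 = 5.975 g.
Volume = m/ρ = 5.975 / 7.29 = 0.8196 cm³.
Thickness = V/A = 0.8196 / 210 = 0.00390 cm = 39.0 μm.

39.0 μm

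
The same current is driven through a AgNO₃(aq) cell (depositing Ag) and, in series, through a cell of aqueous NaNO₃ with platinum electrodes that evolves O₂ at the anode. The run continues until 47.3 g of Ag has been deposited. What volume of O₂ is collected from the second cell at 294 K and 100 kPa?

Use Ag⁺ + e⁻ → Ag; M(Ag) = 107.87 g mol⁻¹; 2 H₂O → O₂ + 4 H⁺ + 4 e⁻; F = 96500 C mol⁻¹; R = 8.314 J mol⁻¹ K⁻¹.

n(Ag) = 47.3 / 107.87 = 0.4385 mol, so n(e⁻) = 1 × 0.4385 = 0.4385 mol.
The cells are in series, so the same 0.4385 mol of electrons passes through the second cell.
2 H₂O → O₂ + 4 H⁺ + 4 e⁻ — 4 mol e⁻ per mol O₂, so n(O₂) = 0.4385/4 = 0.1096 mol.
V = nRT/P = (0.1096 × 8.314 × 294) / (100 × 10³) = 0.00268 m³ = 2.68 L.

2.68 L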